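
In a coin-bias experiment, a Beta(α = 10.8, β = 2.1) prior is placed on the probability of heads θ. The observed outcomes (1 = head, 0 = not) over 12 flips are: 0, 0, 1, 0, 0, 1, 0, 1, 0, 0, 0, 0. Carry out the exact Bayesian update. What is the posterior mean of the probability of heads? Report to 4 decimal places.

0.5542

The Beta prior is conjugate to a Binomial/Bernoulli likelihood; the update adds successes to α and failures to β.
Posterior: Beta(α+k, β+n−k) = Beta(10.8+3, 2.1+9) = Beta(13.8, 11.1).
Posterior mean = α/(α+β) = 13.8/24.9 = 0.5542.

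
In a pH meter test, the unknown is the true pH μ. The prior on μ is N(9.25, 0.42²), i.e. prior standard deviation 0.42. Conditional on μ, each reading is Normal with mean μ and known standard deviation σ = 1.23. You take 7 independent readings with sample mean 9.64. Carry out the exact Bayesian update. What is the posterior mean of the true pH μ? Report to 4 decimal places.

9.4253

For Normal data with known variance σ², a Normal(μ₀, σ₀²) prior on μ is conjugate. Posterior precision = 1/σ₀² + n/σ²; posterior mean is the precision-weighted average of μ₀ and x̄.
n·x̄ = 7·9.64 = 67.48.
σ₀² = 0.42² = 0.1764, σ² = 1.23² = 1.5129; σ² + n·σ₀² = 1.5129 + 7·0.1764 = 2.7477.
Posterior mean = (μ₀/σ₀² + n·x̄/σ²)/(1/σ₀² + n/σ²) = (σ²·μ₀ + σ₀²·n·x̄)/(σ² + n·σ₀²) = (1.5129·9.25 + 0.1764·67.48)/2.7477 = 25.897797/2.7477 = 9.4253.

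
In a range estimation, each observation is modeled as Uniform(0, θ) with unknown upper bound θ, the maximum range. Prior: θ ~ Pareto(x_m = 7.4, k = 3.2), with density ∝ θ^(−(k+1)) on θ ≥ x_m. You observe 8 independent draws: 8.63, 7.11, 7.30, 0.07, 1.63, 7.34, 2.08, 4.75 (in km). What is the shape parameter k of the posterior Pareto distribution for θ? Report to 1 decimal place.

11.2

A Pareto(scale x_m, shape k) prior on the upper bound θ of Uniform(0, θ) is conjugate: posterior is Pareto(max(x_m, max xᵢ), k + n).
Sample maximum = 8.63; prior scale x_m = 7.4 → posterior scale = max = 8.63.
Posterior shape = 3.2 + 8 = 11.2.
Posterior shape k = 11.2.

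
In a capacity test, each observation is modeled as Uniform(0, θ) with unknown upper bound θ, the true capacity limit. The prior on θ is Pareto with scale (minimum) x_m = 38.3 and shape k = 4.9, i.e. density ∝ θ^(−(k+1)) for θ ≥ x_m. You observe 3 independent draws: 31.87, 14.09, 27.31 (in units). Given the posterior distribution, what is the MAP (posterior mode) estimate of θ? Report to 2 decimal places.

A Pareto(scale x_m, shape k) prior on the upper bound θ of Uniform(0, θ) is conjugate: posterior is Pareto(max(x_m, max xᵢ), k + n).
Sample maximum = 31.87; prior scale x_m = 38.3 → posterior scale = max = 38.30.
Posterior shape = 4.9 + 3 = 7.9.
The Pareto density is decreasing on [x_m, ∞), so the mode is x_m = 38.30.

38.30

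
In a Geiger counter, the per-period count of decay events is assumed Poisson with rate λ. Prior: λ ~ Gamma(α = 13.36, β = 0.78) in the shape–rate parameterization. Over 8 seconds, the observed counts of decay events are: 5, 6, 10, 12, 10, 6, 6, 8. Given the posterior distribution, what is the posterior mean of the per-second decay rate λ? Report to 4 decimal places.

With a Gamma(shape α, rate β) prior, the Poisson likelihood is conjugate: the posterior is Gamma(α + ΣXᵢ, β + n).
Sum of counts S = 63 over n = 8 seconds.
Posterior: Gamma(α+S, β+n) = Gamma(13.36+63, 0.78+8) = Gamma(76.36, 8.78).
Posterior mean = α/β = 76.36/8.78 = 8.6970.

8.6970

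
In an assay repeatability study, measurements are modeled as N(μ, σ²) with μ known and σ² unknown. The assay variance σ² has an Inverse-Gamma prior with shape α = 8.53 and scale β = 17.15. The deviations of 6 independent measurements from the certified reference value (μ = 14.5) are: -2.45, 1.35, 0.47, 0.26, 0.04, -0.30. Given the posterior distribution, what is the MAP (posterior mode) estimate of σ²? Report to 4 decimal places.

1.6961

With known mean μ and an Inverse-Gamma(α, β) prior on σ², the Normal likelihood is conjugate: posterior is Inv-Gamma(α + n/2, β + Σ(xᵢ−μ)²/2).
Σ(xᵢ−μ)² = (-2.45)² + (1.35)² + (0.47)² + (0.26)² + (0.04)² + (-0.30)² = 8.2051.
Posterior: Inv-Gamma(8.53 + 6/2, 17.15 + 8.2051/2) = Inv-Gamma(11.53, 21.25255).
Mode = β/(α+1) = 21.25255/12.53 = 1.6961.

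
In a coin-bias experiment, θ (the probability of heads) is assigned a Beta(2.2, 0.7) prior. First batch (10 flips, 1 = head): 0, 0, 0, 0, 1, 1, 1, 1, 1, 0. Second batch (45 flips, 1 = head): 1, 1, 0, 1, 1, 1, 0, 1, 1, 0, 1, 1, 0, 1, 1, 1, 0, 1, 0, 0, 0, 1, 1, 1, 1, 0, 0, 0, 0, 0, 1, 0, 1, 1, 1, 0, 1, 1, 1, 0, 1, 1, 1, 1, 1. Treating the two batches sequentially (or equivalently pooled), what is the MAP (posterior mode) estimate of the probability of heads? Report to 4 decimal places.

The Beta prior is conjugate to a Binomial/Bernoulli likelihood; the update adds successes to α and failures to β.
After batch 1: Beta(2.2+5, 0.7+5) = Beta(7.2, 5.7).
After batch 2: Beta(7.2+29, 5.7+16) = Beta(36.2, 21.7).
Mode of Beta(a,b) for a,b>1 is (a−1)/(a+b−2) = 35.2/55.9 = 0.6297.

0.6297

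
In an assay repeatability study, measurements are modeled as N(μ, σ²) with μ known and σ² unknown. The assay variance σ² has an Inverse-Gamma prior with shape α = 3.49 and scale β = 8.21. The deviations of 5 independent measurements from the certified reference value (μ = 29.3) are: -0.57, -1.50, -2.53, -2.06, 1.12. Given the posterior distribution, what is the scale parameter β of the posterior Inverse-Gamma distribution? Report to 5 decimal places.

With known mean μ and an Inverse-Gamma(α, β) prior on σ², the Normal likelihood is conjugate: posterior is Inv-Gamma(α + n/2, β + Σ(xᵢ−μ)²/2).
Σ(xᵢ−μ)² = (-0.57)² + (-1.50)² + (-2.53)² + (-2.06)² + (1.12)² = 14.4738.
Posterior: Inv-Gamma(3.49 + 5/2, 8.21 + 14.4738/2) = Inv-Gamma(5.99, 15.44690).
Posterior β = 15.44690.

15.44690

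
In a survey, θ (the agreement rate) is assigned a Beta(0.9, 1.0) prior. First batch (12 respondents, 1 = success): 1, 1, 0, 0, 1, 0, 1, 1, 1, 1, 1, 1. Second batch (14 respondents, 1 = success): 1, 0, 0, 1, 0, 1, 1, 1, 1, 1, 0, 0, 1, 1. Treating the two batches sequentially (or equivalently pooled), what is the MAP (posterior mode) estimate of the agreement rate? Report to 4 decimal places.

0.6911

The Beta prior is conjugate to a Binomial/Bernoulli likelihood; the update adds successes to α and failures to β.
After batch 1: Beta(0.9+9, 1.0+3) = Beta(9.9, 4.0).
After batch 2: Beta(9.9+9, 4.0+5) = Beta(18.9, 9.0).
Mode of Beta(a,b) for a,b>1 is (a−1)/(a+b−2) = 17.9/25.9 = 0.6911.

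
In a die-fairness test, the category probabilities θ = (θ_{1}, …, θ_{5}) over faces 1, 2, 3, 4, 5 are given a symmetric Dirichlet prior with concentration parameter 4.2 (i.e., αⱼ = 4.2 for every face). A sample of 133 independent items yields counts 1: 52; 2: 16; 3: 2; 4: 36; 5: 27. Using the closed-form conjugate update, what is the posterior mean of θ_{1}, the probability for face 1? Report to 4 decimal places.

0.3649

The Dirichlet prior is conjugate to the Multinomial likelihood: each posterior αⱼ = prior αⱼ + observed count nⱼ.
Posterior concentration: (56.2, 20.2, 6.2, 40.2, 31.2), total = 154.0.
E[θ_{1}|data] = α_{1}/Σα = 56.2/154.0 = 0.3649.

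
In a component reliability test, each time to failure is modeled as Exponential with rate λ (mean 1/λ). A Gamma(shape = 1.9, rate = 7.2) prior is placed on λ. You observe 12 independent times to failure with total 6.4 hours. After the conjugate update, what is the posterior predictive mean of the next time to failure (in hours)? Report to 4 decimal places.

With a Gamma(shape α, rate β) prior on the exponential rate λ, the posterior after n observations with total T = Σxᵢ is Gamma(α+n, β+T).
Posterior: Gamma(1.9+12, 7.2+6.4) = Gamma(13.9, 13.6).
The predictive distribution for the next observation is Lomax; its mean is β/(α−1) = 13.6/12.9 = 1.0543.

1.0543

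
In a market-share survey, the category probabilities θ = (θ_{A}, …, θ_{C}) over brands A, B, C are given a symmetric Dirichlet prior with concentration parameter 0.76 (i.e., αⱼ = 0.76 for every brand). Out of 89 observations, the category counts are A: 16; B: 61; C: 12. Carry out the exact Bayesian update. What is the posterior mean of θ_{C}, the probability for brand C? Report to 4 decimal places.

The Dirichlet prior is conjugate to the Multinomial likelihood: each posterior αⱼ = prior αⱼ + observed count nⱼ.
Posterior concentration: (16.76, 61.76, 12.76), total = 91.28.
E[θ_{C}|data] = α_{C}/Σα = 12.76/91.28 = 0.1398.

0.1398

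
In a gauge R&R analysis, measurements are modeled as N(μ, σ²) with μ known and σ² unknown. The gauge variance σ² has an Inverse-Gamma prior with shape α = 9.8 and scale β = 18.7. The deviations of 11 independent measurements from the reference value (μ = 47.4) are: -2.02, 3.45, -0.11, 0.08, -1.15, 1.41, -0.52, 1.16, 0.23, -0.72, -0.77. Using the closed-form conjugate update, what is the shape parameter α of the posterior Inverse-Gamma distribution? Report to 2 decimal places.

15.30

With known mean μ and an Inverse-Gamma(α, β) prior on σ², the Normal likelihood is conjugate: posterior is Inv-Gamma(α + n/2, β + Σ(xᵢ−μ)²/2).
Σ(xᵢ−μ)² = (-2.02)² + (3.45)² + (-0.11)² + (0.08)² + (-1.15)² + (1.41)² + (-0.52)² + (1.16)² + (0.23)² + (-0.72)² + (-0.77)² = 22.0922.
Posterior: Inv-Gamma(9.8 + 11/2, 18.7 + 22.0922/2) = Inv-Gamma(15.30, 29.74610).
Posterior α = 15.30.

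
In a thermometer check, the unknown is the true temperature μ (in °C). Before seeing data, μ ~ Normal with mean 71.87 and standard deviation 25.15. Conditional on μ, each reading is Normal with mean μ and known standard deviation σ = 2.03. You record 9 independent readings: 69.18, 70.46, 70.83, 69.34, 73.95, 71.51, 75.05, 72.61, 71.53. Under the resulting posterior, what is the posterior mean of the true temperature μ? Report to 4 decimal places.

71.6069

For Normal data with known variance σ², a Normal(μ₀, σ₀²) prior on μ is conjugate. Posterior precision = 1/σ₀² + n/σ²; posterior mean is the precision-weighted average of μ₀ and x̄.
Σxᵢ = 69.18 + 70.46 + 70.83 + 69.34 + 73.95 + 71.51 + 75.05 + 72.61 + 71.53 = 644.46, so n·x̄ = 644.46.
σ₀² = 25.15² = 632.5225, σ² = 2.03² = 4.1209; σ² + n·σ₀² = 4.1209 + 9·632.5225 = 5696.8234.
Posterior mean = (μ₀/σ₀² + n·x̄/σ²)/(1/σ₀² + n/σ²) = (σ²·μ₀ + σ₀²·n·x̄)/(σ² + n·σ₀²) = (4.1209·71.87 + 632.5225·644.46)/5696.8234 = 407931.619433/5696.8234 = 71.6069.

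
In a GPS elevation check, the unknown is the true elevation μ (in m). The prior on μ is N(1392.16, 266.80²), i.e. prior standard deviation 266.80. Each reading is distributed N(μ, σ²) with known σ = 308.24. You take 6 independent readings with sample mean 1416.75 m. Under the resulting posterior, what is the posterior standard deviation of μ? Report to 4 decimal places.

113.8140

For Normal data with known variance σ², a Normal(μ₀, σ₀²) prior on μ is conjugate. Posterior precision = 1/σ₀² + n/σ²; posterior mean is the precision-weighted average of μ₀ and x̄.
σ₀² = 266.80² = 71182.24, σ² = 308.24² = 95011.8976; σ² + n·σ₀² = 95011.8976 + 6·71182.24 = 522105.3376.
Posterior precision = 1/σ₀² + n/σ² = 1/71182.24 + 6/95011.8976 = (σ² + n·σ₀²)/(σ₀²σ²) = 522105.3376/(71182.24·95011.8976); posterior variance σₙ² = σ₀²σ²/(σ² + n·σ₀²) = 71182.24·95011.8976/522105.3376 = 12953.630639.
Posterior SD = √σₙ² = √(71182.24·95011.8976/522105.3376) = 113.8140.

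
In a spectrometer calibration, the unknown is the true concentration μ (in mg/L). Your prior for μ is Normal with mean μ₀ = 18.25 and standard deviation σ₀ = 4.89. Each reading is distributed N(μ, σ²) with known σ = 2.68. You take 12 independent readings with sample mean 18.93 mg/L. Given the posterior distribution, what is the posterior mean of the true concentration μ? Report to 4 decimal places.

For Normal data with known variance σ², a Normal(μ₀, σ₀²) prior on μ is conjugate. Posterior precision = 1/σ₀² + n/σ²; posterior mean is the precision-weighted average of μ₀ and x̄.
n·x̄ = 12·18.93 = 227.16.
σ₀² = 4.89² = 23.9121, σ² = 2.68² = 7.1824; σ² + n·σ₀² = 7.1824 + 12·23.9121 = 294.1276.
Posterior mean = (μ₀/σ₀² + n·x̄/σ²)/(1/σ₀² + n/σ²) = (σ²·μ₀ + σ₀²·n·x̄)/(σ² + n·σ₀²) = (7.1824·18.25 + 23.9121·227.16)/294.1276 = 5562.951436/294.1276 = 18.9134.

18.9134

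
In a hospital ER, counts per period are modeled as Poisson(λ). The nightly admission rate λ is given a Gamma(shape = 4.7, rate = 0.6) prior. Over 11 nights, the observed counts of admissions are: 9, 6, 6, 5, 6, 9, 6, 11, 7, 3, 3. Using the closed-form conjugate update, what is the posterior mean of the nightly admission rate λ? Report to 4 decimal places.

6.5259

With a Gamma(shape α, rate β) prior, the Poisson likelihood is conjugate: the posterior is Gamma(α + ΣXᵢ, β + n).
Sum of counts S = 71 over n = 11 nights.
Posterior: Gamma(α+S, β+n) = Gamma(4.7+71, 0.6+11) = Gamma(75.7, 11.6).
Posterior mean = α/β = 75.7/11.6 = 6.5259.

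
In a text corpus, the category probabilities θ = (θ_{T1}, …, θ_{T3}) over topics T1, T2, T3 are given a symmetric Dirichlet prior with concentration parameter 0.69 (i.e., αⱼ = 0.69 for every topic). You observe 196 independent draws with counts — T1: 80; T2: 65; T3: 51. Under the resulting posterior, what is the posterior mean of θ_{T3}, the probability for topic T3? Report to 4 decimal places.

0.2610

The Dirichlet prior is conjugate to the Multinomial likelihood: each posterior αⱼ = prior αⱼ + observed count nⱼ.
Posterior concentration: (80.69, 65.69, 51.69), total = 198.07.
E[θ_{T3}|data] = α_{T3}/Σα = 51.69/198.07 = 0.2610.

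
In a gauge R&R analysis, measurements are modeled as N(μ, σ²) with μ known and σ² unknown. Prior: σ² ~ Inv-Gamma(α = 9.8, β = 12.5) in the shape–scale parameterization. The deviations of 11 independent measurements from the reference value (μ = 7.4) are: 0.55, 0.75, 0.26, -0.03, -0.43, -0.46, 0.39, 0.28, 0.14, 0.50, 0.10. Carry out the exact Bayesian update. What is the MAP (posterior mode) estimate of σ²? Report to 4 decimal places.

0.8233

With known mean μ and an Inverse-Gamma(α, β) prior on σ², the Normal likelihood is conjugate: posterior is Inv-Gamma(α + n/2, β + Σ(xᵢ−μ)²/2).
Σ(xᵢ−μ)² = (0.55)² + (0.75)² + (0.26)² + (-0.03)² + (-0.43)² + (-0.46)² + (0.39)² + (0.28)² + (0.14)² + (0.50)² + (0.10)² = 1.8401.
Posterior: Inv-Gamma(9.8 + 11/2, 12.5 + 1.8401/2) = Inv-Gamma(15.30, 13.42005).
Mode = β/(α+1) = 13.42005/16.30 = 0.8233.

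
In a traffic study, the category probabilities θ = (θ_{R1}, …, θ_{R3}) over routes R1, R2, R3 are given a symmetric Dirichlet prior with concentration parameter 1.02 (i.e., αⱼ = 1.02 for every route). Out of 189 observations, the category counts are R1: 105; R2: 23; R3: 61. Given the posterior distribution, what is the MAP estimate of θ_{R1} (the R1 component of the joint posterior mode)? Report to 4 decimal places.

0.5555

The Dirichlet prior is conjugate to the Multinomial likelihood: each posterior αⱼ = prior αⱼ + observed count nⱼ.
Posterior concentration: (106.02, 24.02, 62.02), total = 192.06.
Joint mode component: (α_{R1}−1)/(Σα−K) = 105.02/189.06 = 0.5555.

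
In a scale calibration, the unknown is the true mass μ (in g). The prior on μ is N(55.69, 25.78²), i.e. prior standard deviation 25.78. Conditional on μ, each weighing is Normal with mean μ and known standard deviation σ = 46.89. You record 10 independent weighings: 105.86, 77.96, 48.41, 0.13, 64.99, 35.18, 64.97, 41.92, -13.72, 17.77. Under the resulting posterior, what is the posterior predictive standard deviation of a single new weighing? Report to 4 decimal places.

For Normal data with known variance σ², a Normal(μ₀, σ₀²) prior on μ is conjugate. Posterior precision = 1/σ₀² + n/σ²; posterior mean is the precision-weighted average of μ₀ and x̄.
σ₀² = 25.78² = 664.6084, σ² = 46.89² = 2198.6721; σ² + n·σ₀² = 2198.6721 + 10·664.6084 = 8844.7561.
Posterior precision = 1/σ₀² + n/σ² = 1/664.6084 + 10/2198.6721 = (σ² + n·σ₀²)/(σ₀²σ²) = 8844.7561/(664.6084·2198.6721); posterior variance σₙ² = σ₀²σ²/(σ² + n·σ₀²) = 664.6084·2198.6721/8844.7561 = 165.211559.
Predictive variance for one new observation = σₙ² + σ² = 664.6084·2198.6721/8844.7561 + 2198.6721 = σ²·(σ₀² + 8844.7561)/8844.7561 = 2198.6721·9509.3645/8844.7561 = 2363.883659; SD = √(2198.6721·9509.3645/8844.7561) = 48.6198.

48.6198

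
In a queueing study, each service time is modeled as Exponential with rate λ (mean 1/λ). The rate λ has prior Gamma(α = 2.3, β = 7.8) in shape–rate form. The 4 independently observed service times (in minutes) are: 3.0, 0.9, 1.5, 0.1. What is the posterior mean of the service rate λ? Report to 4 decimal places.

0.4737

With a Gamma(shape α, rate β) prior on the exponential rate λ, the posterior after n observations with total T = Σxᵢ is Gamma(α+n, β+T).
Sum of observations T = 5.5 minutes; n = 4.
Posterior: Gamma(2.3+4, 7.8+5.5) = Gamma(6.3, 13.3).
Posterior mean of λ = α/β = 6.3/13.3 = 0.4737.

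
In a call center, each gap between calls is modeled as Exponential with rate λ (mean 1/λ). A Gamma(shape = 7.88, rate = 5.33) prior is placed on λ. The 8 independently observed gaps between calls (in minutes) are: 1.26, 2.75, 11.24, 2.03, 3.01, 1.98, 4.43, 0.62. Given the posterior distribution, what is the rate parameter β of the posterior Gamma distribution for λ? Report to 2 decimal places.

32.65

With a Gamma(shape α, rate β) prior on the exponential rate λ, the posterior after n observations with total T = Σxᵢ is Gamma(α+n, β+T).
Sum of observations T = 27.32 minutes; n = 8.
Posterior: Gamma(7.88+8, 5.33+27.32) = Gamma(15.88, 32.65).
Posterior β = 32.65.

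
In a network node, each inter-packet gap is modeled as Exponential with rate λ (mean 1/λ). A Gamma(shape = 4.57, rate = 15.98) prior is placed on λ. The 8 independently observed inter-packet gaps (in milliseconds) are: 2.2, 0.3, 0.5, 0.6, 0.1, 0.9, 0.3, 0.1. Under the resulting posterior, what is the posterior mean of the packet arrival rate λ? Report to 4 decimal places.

0.5991

With a Gamma(shape α, rate β) prior on the exponential rate λ, the posterior after n observations with total T = Σxᵢ is Gamma(α+n, β+T).
Sum of observations T = 5.0 milliseconds; n = 8.
Posterior: Gamma(4.57+8, 15.98+5.0) = Gamma(12.57, 20.98).
Posterior mean of λ = α/β = 12.57/20.98 = 0.5991.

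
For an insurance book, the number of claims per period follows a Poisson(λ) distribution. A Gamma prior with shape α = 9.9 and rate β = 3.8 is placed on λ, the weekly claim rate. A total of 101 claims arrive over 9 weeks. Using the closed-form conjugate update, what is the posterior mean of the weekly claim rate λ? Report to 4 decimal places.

8.6641

With a Gamma(shape α, rate β) prior, the Poisson likelihood is conjugate: the posterior is Gamma(α + ΣXᵢ, β + n).
Posterior: Gamma(α+S, β+n) = Gamma(9.9+101, 3.8+9) = Gamma(110.9, 12.8).
Posterior mean = α/β = 110.9/12.8 = 8.6641.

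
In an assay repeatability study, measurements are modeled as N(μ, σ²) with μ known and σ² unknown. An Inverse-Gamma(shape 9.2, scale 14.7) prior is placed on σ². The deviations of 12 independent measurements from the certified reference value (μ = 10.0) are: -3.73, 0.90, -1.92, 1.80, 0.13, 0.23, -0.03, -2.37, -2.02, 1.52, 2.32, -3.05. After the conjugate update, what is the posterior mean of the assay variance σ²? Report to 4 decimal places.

2.7399

With known mean μ and an Inverse-Gamma(α, β) prior on σ², the Normal likelihood is conjugate: posterior is Inv-Gamma(α + n/2, β + Σ(xᵢ−μ)²/2).
Σ(xᵢ−μ)² = (-3.73)² + (0.90)² + (-1.92)² + (1.80)² + (0.13)² + (0.23)² + (-0.03)² + (-2.37)² + (-2.02)² + (1.52)² + (2.32)² + (-3.05)² = 48.4126.
Posterior: Inv-Gamma(9.2 + 12/2, 14.7 + 48.4126/2) = Inv-Gamma(15.20, 38.90630).
E[σ²|data] = β/(α−1) = 38.90630/14.20 = 2.7399.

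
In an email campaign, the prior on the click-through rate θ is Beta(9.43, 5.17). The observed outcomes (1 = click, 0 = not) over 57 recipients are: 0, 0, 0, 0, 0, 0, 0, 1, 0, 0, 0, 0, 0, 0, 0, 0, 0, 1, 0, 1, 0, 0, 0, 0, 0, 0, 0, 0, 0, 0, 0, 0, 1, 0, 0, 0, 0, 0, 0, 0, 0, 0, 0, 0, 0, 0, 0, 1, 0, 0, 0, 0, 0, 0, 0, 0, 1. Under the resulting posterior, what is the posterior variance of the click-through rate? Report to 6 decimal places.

The Beta prior is conjugate to a Binomial/Bernoulli likelihood; the update adds successes to α and failures to β.
Posterior: Beta(α+k, β+n−k) = Beta(9.43+6, 5.17+51) = Beta(15.43, 56.17).
Var = αβ/((α+β)²(α+β+1)) = 15.43·56.17/(71.60²·72.60) = 0.002329.

0.002329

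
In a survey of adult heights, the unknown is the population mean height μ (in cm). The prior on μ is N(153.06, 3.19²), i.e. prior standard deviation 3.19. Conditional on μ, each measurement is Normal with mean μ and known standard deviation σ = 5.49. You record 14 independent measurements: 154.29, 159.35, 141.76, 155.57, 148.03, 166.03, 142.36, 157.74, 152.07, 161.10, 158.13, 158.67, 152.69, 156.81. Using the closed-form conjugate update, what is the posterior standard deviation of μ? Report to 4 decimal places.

For Normal data with known variance σ², a Normal(μ₀, σ₀²) prior on μ is conjugate. Posterior precision = 1/σ₀² + n/σ²; posterior mean is the precision-weighted average of μ₀ and x̄.
σ₀² = 3.19² = 10.1761, σ² = 5.49² = 30.1401; σ² + n·σ₀² = 30.1401 + 14·10.1761 = 172.6055.
Posterior precision = 1/σ₀² + n/σ² = 1/10.1761 + 14/30.1401 = (σ² + n·σ₀²)/(σ₀²σ²) = 172.6055/(10.1761·30.1401); posterior variance σₙ² = σ₀²σ²/(σ² + n·σ₀²) = 10.1761·30.1401/172.6055 = 1.776935.
Posterior SD = √σₙ² = √(10.1761·30.1401/172.6055) = 1.3330.

1.3330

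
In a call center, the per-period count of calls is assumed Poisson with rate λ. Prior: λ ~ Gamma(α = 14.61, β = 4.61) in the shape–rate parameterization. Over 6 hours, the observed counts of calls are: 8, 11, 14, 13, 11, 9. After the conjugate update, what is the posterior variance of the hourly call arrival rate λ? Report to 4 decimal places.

0.7161

With a Gamma(shape α, rate β) prior, the Poisson likelihood is conjugate: the posterior is Gamma(α + ΣXᵢ, β + n).
Sum of counts S = 66 over n = 6 hours.
Posterior: Gamma(α+S, β+n) = Gamma(14.61+66, 4.61+6) = Gamma(80.61, 10.61).
Var = α/β² = 80.61/10.61² = 0.7161.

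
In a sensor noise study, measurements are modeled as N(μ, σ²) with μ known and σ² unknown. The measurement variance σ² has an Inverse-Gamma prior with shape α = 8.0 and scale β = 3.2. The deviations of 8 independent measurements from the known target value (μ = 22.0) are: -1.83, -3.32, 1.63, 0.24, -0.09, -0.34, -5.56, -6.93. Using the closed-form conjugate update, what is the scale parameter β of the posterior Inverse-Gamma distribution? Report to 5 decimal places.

51.27400

With known mean μ and an Inverse-Gamma(α, β) prior on σ², the Normal likelihood is conjugate: posterior is Inv-Gamma(α + n/2, β + Σ(xᵢ−μ)²/2).
Σ(xᵢ−μ)² = (-1.83)² + (-3.32)² + (1.63)² + (0.24)² + (-0.09)² + (-0.34)² + (-5.56)² + (-6.93)² = 96.1480.
Posterior: Inv-Gamma(8.0 + 8/2, 3.2 + 96.1480/2) = Inv-Gamma(12.00, 51.27400).
Posterior β = 51.27400.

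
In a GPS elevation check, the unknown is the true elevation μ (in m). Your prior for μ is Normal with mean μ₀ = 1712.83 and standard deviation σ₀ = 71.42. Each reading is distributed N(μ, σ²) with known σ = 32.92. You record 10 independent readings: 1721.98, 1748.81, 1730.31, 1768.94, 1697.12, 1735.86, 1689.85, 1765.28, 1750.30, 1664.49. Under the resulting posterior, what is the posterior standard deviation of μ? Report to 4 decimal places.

10.3014

For Normal data with known variance σ², a Normal(μ₀, σ₀²) prior on μ is conjugate. Posterior precision = 1/σ₀² + n/σ²; posterior mean is the precision-weighted average of μ₀ and x̄.
σ₀² = 71.42² = 5100.8164, σ² = 32.92² = 1083.7264; σ² + n·σ₀² = 1083.7264 + 10·5100.8164 = 52091.8904.
Posterior precision = 1/σ₀² + n/σ² = 1/5100.8164 + 10/1083.7264 = (σ² + n·σ₀²)/(σ₀²σ²) = 52091.8904/(5100.8164·1083.7264); posterior variance σₙ² = σ₀²σ²/(σ² + n·σ₀²) = 5100.8164·1083.7264/52091.8904 = 106.118042.
Posterior SD = √σₙ² = √(5100.8164·1083.7264/52091.8904) = 10.3014.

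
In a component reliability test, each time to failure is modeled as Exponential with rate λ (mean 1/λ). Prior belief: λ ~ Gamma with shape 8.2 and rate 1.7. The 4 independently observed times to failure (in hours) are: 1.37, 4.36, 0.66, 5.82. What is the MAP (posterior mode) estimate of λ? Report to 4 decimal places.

0.8052

With a Gamma(shape α, rate β) prior on the exponential rate λ, the posterior after n observations with total T = Σxᵢ is Gamma(α+n, β+T).
Sum of observations T = 12.21 hours; n = 4.
Posterior: Gamma(8.2+4, 1.7+12.21) = Gamma(12.2, 13.91).
Mode = (α−1)/β = 0.8052.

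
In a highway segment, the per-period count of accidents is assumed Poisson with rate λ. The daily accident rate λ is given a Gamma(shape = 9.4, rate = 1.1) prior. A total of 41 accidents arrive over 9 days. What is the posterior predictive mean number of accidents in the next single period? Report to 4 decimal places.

4.9901

With a Gamma(shape α, rate β) prior, the Poisson likelihood is conjugate: the posterior is Gamma(α + ΣXᵢ, β + n).
Posterior: Gamma(α+S, β+n) = Gamma(9.4+41, 1.1+9) = Gamma(50.4, 10.1).
The predictive distribution for one future period is NegBinom with mean α/β = 4.9901.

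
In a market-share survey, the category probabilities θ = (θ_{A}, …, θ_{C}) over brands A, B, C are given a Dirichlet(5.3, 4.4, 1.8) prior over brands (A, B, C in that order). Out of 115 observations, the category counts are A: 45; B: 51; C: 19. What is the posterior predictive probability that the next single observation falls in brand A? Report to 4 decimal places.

The Dirichlet prior is conjugate to the Multinomial likelihood: each posterior αⱼ = prior αⱼ + observed count nⱼ.
Posterior concentration: (50.3, 55.4, 20.8), total = 126.5.
P(next = A | data) = α_{A}/Σα = 0.3976.

0.3976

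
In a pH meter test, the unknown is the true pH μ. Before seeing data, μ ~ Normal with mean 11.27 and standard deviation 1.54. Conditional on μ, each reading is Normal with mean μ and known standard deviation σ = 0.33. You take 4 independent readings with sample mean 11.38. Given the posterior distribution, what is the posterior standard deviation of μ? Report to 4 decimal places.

0.1641

For Normal data with known variance σ², a Normal(μ₀, σ₀²) prior on μ is conjugate. Posterior precision = 1/σ₀² + n/σ²; posterior mean is the precision-weighted average of μ₀ and x̄.
σ₀² = 1.54² = 2.3716, σ² = 0.33² = 0.1089; σ² + n·σ₀² = 0.1089 + 4·2.3716 = 9.5953.
Posterior precision = 1/σ₀² + n/σ² = 1/2.3716 + 4/0.1089 = (σ² + n·σ₀²)/(σ₀²σ²) = 9.5953/(2.3716·0.1089); posterior variance σₙ² = σ₀²σ²/(σ² + n·σ₀²) = 2.3716·0.1089/9.5953 = 0.026916.
Posterior SD = √σₙ² = √(2.3716·0.1089/9.5953) = 0.1641.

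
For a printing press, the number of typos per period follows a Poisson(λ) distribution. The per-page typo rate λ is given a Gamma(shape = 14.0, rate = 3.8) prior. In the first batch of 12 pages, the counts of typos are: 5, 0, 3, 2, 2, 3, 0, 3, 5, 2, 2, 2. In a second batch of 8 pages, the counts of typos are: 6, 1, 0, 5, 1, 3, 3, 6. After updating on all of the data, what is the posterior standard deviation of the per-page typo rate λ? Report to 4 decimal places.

With a Gamma(shape α, rate β) prior, the Poisson likelihood is conjugate: the posterior is Gamma(α + ΣXᵢ, β + n).
Batch 1: sum of counts S = 29 over n = 12 pages.
After batch 1: Gamma(α+S, β+n) = Gamma(14.0+29, 3.8+12) = Gamma(43.0, 15.8).
Batch 2: sum of counts S = 25 over n = 8 pages.
After batch 2: Gamma(α+S, β+n) = Gamma(43.0+25, 15.8+8) = Gamma(68.0, 23.8).
SD = √α/β = √68.0/23.8 = 0.3465.

0.3465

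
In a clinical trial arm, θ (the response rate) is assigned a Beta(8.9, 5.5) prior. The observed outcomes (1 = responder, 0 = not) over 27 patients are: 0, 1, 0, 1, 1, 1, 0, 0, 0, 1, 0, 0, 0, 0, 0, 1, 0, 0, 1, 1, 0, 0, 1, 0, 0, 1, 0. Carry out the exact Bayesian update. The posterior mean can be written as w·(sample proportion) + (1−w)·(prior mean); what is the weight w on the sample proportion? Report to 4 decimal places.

0.6522

The Beta prior is conjugate to a Binomial/Bernoulli likelihood; the update adds successes to α and failures to β.
Posterior mean = (α₀+k)/(α₀+β₀+n) = [n/(α₀+β₀+n)]·(k/n) + [(α₀+β₀)/(α₀+β₀+n)]·α₀/(α₀+β₀), so only n and the prior enter the weight.
The weight on the data is w = n/(α₀+β₀+n) = 27/(8.9+5.5+27) = 27/41.4 = 0.6522.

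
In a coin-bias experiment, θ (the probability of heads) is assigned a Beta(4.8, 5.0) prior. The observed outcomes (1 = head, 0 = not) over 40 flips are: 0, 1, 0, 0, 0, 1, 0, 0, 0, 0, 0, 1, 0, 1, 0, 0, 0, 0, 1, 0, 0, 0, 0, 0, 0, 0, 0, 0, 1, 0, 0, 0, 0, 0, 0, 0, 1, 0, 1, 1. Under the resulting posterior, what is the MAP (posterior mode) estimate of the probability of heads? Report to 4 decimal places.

0.2678

The Beta prior is conjugate to a Binomial/Bernoulli likelihood; the update adds successes to α and failures to β.
Posterior: Beta(α+k, β+n−k) = Beta(4.8+9, 5.0+31) = Beta(13.8, 36.0).
Mode of Beta(a,b) for a,b>1 is (a−1)/(a+b−2) = 12.8/47.8 = 0.2678.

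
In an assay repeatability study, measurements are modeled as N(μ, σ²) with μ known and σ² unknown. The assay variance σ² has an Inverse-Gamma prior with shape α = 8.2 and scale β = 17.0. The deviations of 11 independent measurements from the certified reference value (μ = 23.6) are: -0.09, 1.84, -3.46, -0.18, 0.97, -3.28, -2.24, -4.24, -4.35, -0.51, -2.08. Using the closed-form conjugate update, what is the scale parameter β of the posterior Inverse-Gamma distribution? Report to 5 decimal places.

53.80060

With known mean μ and an Inverse-Gamma(α, β) prior on σ², the Normal likelihood is conjugate: posterior is Inv-Gamma(α + n/2, β + Σ(xᵢ−μ)²/2).
Σ(xᵢ−μ)² = (-0.09)² + (1.84)² + (-3.46)² + (-0.18)² + (0.97)² + (-3.28)² + (-2.24)² + (-4.24)² + (-4.35)² + (-0.51)² + (-2.08)² = 73.6012.
Posterior: Inv-Gamma(8.2 + 11/2, 17.0 + 73.6012/2) = Inv-Gamma(13.70, 53.80060).
Posterior β = 53.80060.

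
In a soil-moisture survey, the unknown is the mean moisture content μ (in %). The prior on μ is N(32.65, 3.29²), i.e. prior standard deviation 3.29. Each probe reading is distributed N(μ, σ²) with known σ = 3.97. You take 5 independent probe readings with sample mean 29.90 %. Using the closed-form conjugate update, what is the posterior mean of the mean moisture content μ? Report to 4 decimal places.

For Normal data with known variance σ², a Normal(μ₀, σ₀²) prior on μ is conjugate. Posterior precision = 1/σ₀² + n/σ²; posterior mean is the precision-weighted average of μ₀ and x̄.
n·x̄ = 5·29.90 = 149.5.
σ₀² = 3.29² = 10.8241, σ² = 3.97² = 15.7609; σ² + n·σ₀² = 15.7609 + 5·10.8241 = 69.8814.
Posterior mean = (μ₀/σ₀² + n·x̄/σ²)/(1/σ₀² + n/σ²) = (σ²·μ₀ + σ₀²·n·x̄)/(σ² + n·σ₀²) = (15.7609·32.65 + 10.8241·149.5)/69.8814 = 2132.796335/69.8814 = 30.5202.

30.5202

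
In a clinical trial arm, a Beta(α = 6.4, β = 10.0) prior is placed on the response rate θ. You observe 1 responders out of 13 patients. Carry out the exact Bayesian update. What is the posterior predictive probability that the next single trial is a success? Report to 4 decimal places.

0.2517

The Beta prior is conjugate to a Binomial/Bernoulli likelihood; the update adds successes to α and failures to β.
Posterior: Beta(α+k, β+n−k) = Beta(6.4+1, 10.0+12) = Beta(7.4, 22.0).
For a single future Bernoulli trial, P(success | data) = α/(α+β) = 0.2517.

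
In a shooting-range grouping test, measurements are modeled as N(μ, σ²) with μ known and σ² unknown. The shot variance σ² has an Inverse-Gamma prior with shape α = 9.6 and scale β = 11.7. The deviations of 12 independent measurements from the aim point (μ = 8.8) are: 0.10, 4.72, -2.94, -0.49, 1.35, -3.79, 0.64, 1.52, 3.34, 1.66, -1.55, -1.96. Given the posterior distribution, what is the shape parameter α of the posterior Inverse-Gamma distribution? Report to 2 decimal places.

With known mean μ and an Inverse-Gamma(α, β) prior on σ², the Normal likelihood is conjugate: posterior is Inv-Gamma(α + n/2, β + Σ(xᵢ−μ)²/2).
Σ(xᵢ−μ)² = (0.10)² + (4.72)² + (-2.94)² + (-0.49)² + (1.35)² + (-3.79)² + (0.64)² + (1.52)² + (3.34)² + (1.66)² + (-1.55)² + (-1.96)² = 70.2340.
Posterior: Inv-Gamma(9.6 + 12/2, 11.7 + 70.2340/2) = Inv-Gamma(15.60, 46.81700).
Posterior α = 15.60.

15.60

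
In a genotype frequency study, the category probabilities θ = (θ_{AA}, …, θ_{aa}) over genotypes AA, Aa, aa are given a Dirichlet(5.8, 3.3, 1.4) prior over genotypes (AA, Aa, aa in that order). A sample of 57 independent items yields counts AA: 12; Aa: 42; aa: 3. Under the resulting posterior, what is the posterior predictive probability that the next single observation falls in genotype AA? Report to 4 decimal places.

0.2637

The Dirichlet prior is conjugate to the Multinomial likelihood: each posterior αⱼ = prior αⱼ + observed count nⱼ.
Posterior concentration: (17.8, 45.3, 4.4), total = 67.5.
P(next = AA | data) = α_{AA}/Σα = 0.2637.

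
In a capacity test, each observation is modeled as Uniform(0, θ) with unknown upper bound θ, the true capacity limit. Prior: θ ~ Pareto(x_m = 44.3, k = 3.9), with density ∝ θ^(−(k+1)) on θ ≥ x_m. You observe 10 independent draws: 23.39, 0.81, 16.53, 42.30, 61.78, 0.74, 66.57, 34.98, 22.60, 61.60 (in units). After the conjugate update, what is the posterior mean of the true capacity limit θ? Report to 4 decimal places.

A Pareto(scale x_m, shape k) prior on the upper bound θ of Uniform(0, θ) is conjugate: posterior is Pareto(max(x_m, max xᵢ), k + n).
Sample maximum = 66.57; prior scale x_m = 44.3 → posterior scale = max = 66.57.
Posterior shape = 3.9 + 10 = 13.9.
E[θ|data] = k·x_m/(k−1) = 13.9·66.57/12.9 = 71.7305.

71.7305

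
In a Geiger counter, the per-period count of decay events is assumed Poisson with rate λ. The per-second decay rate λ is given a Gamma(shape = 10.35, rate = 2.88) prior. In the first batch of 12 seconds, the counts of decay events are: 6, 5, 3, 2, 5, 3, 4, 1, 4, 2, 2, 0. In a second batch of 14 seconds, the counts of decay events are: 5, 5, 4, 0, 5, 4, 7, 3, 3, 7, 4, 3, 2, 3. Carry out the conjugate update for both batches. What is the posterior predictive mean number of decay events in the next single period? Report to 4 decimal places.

3.5440

With a Gamma(shape α, rate β) prior, the Poisson likelihood is conjugate: the posterior is Gamma(α + ΣXᵢ, β + n).
Batch 1: sum of counts S = 37 over n = 12 seconds.
After batch 1: Gamma(α+S, β+n) = Gamma(10.35+37, 2.88+12) = Gamma(47.35, 14.88).
Batch 2: sum of counts S = 55 over n = 14 seconds.
After batch 2: Gamma(α+S, β+n) = Gamma(47.35+55, 14.88+14) = Gamma(102.35, 28.88).
The predictive distribution for one future period is NegBinom with mean α/β = 3.5440.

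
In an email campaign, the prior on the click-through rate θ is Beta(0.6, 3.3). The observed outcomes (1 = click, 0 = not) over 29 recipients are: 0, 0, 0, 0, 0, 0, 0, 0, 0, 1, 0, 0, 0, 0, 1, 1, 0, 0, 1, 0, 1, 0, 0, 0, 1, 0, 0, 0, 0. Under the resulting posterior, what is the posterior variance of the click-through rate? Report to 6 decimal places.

0.004731

The Beta prior is conjugate to a Binomial/Bernoulli likelihood; the update adds successes to α and failures to β.
Posterior: Beta(α+k, β+n−k) = Beta(0.6+6, 3.3+23) = Beta(6.6, 26.3).
Var = αβ/((α+β)²(α+β+1)) = 6.6·26.3/(32.9²·33.9) = 0.004731.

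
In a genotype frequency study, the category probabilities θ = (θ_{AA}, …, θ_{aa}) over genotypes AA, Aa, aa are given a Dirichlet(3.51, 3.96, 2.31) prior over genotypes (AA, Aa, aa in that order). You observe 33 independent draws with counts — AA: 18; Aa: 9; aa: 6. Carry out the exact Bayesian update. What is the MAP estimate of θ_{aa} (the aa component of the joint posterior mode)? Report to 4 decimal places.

0.1838

The Dirichlet prior is conjugate to the Multinomial likelihood: each posterior αⱼ = prior αⱼ + observed count nⱼ.
Posterior concentration: (21.51, 12.96, 8.31), total = 42.78.
Joint mode component: (α_{aa}−1)/(Σα−K) = 7.31/39.78 = 0.1838.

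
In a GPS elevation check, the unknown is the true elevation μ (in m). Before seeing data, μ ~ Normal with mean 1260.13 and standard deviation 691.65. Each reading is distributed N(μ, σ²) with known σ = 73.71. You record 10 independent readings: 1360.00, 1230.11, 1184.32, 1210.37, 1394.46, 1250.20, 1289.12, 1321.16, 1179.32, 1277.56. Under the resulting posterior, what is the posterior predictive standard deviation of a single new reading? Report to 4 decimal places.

77.3037

For Normal data with known variance σ², a Normal(μ₀, σ₀²) prior on μ is conjugate. Posterior precision = 1/σ₀² + n/σ²; posterior mean is the precision-weighted average of μ₀ and x̄.
σ₀² = 691.65² = 478379.7225, σ² = 73.71² = 5433.1641; σ² + n·σ₀² = 5433.1641 + 10·478379.7225 = 4789230.3891.
Posterior precision = 1/σ₀² + n/σ² = 1/478379.7225 + 10/5433.1641 = (σ² + n·σ₀²)/(σ₀²σ²) = 4789230.3891/(478379.7225·5433.1641); posterior variance σₙ² = σ₀²σ²/(σ² + n·σ₀²) = 478379.7225·5433.1641/4789230.3891 = 542.700042.
Predictive variance for one new observation = σₙ² + σ² = 478379.7225·5433.1641/4789230.3891 + 5433.1641 = σ²·(σ₀² + 4789230.3891)/4789230.3891 = 5433.1641·5267610.1116/4789230.3891 = 5975.864142; SD = √(5433.1641·5267610.1116/4789230.3891) = 77.3037.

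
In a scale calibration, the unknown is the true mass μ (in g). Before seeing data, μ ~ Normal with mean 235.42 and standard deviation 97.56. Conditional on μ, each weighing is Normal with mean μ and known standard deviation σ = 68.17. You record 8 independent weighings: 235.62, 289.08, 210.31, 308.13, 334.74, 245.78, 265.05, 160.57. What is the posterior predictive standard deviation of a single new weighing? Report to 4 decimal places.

For Normal data with known variance σ², a Normal(μ₀, σ₀²) prior on μ is conjugate. Posterior precision = 1/σ₀² + n/σ²; posterior mean is the precision-weighted average of μ₀ and x̄.
σ₀² = 97.56² = 9517.9536, σ² = 68.17² = 4647.1489; σ² + n·σ₀² = 4647.1489 + 8·9517.9536 = 80790.7777.
Posterior precision = 1/σ₀² + n/σ² = 1/9517.9536 + 8/4647.1489 = (σ² + n·σ₀²)/(σ₀²σ²) = 80790.7777/(9517.9536·4647.1489); posterior variance σₙ² = σ₀²σ²/(σ² + n·σ₀²) = 9517.9536·4647.1489/80790.7777 = 547.480156.
Predictive variance for one new observation = σₙ² + σ² = 9517.9536·4647.1489/80790.7777 + 4647.1489 = σ²·(σ₀² + 80790.7777)/80790.7777 = 4647.1489·90308.7313/80790.7777 = 5194.629056; SD = √(4647.1489·90308.7313/80790.7777) = 72.0738.

72.0738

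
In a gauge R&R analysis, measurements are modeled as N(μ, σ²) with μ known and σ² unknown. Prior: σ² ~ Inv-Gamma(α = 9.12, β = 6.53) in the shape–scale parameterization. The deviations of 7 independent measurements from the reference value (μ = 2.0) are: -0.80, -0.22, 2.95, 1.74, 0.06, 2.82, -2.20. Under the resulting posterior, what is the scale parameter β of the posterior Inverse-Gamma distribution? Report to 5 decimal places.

With known mean μ and an Inverse-Gamma(α, β) prior on σ², the Normal likelihood is conjugate: posterior is Inv-Gamma(α + n/2, β + Σ(xᵢ−μ)²/2).
Σ(xᵢ−μ)² = (-0.80)² + (-0.22)² + (2.95)² + (1.74)² + (0.06)² + (2.82)² + (-2.20)² = 25.2145.
Posterior: Inv-Gamma(9.12 + 7/2, 6.53 + 25.2145/2) = Inv-Gamma(12.62, 19.13725).
Posterior β = 19.13725.

19.13725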